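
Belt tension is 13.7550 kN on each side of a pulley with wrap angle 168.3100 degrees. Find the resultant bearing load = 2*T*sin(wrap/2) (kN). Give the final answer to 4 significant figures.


F = 2 * 13.7550 * sin(168.3100/2 deg)
F = 27.37 kN


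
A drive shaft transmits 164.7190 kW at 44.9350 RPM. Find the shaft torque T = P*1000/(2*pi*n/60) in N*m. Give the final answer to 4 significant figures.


omega = 2*pi*44.9350/60 = 4.70558 rad/s
T = 164.7190*1000 / 4.70558
T = 35010 N*m


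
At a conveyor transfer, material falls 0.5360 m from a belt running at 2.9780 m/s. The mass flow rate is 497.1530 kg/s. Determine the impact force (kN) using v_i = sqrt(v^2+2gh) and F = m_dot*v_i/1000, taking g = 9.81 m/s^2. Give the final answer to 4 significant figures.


v_i = sqrt(2.9780^2 + 2*9.81*0.5360) = 4.40282 m/s
F = 497.1530 * 4.40282 / 1000
F = 2.189 kN


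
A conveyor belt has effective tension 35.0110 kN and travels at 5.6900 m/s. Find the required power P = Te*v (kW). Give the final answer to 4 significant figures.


P = Te * v = 35.0110 * 5.6900
P = 199.2 kW


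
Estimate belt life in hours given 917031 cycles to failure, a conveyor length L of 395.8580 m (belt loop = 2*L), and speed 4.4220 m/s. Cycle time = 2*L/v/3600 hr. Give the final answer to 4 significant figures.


cycle_time = 2 * 395.8580 / 4.4220 / 3600 = 0.0497334 hr
life = 917031 * 0.0497334 = 45610 hours


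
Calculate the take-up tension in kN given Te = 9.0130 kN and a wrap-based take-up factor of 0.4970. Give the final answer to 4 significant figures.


T_tu = 9.0130 * 0.4970
T_tu = 4.479 kN


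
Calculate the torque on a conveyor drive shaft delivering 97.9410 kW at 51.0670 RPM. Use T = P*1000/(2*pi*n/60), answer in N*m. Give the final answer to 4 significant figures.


omega = 2*pi*51.0670/60 = 5.34772 rad/s
T = 97.9410*1000 / 5.34772
T = 18310 N*m


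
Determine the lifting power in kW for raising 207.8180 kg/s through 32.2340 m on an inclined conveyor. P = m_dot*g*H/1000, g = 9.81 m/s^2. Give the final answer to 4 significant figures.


P = 207.8180 * 9.81 * 32.2340 / 1000
P = 65.72 kW


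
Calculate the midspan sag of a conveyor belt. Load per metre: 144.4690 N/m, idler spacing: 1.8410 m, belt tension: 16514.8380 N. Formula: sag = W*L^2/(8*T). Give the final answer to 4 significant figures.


sag = 144.4690 * 1.8410^2 / (8 * 16514.8380)
sag = 0.003706 m


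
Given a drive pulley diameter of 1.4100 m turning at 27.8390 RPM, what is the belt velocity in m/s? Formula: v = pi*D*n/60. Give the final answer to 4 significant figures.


v = pi * 1.4100 * 27.8390 / 60
v = 2.055 m/s


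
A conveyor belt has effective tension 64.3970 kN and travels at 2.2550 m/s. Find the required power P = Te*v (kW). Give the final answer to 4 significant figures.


P = Te * v = 64.3970 * 2.2550
P = 145.2 kW


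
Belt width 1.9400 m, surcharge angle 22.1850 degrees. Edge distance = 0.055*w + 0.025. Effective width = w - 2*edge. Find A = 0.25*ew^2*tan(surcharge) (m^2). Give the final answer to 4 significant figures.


edge = 0.055*1.9400 + 0.025 = 0.1317 m
ew = 1.9400 - 2*0.1317 = 1.6766 m
A = 0.25 * 1.6766^2 * tan(22.1850 deg)
A = 0.2866 m^2


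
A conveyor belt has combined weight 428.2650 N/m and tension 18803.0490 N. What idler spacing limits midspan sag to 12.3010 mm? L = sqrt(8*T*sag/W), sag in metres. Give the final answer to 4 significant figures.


sag = 12.3010/1000 = 0.012301 m
L = sqrt(8 * 18803.0490 * 0.012301 / 428.2650)
L = 2.079 m


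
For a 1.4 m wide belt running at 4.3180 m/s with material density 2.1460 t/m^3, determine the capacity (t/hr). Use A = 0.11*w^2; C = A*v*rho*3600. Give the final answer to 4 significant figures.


A = 0.11 * 1.4^2 = 0.2156 m^2
C = 0.2156 * 4.3180 * 2.1460 * 3600
C = 7192 t/hr


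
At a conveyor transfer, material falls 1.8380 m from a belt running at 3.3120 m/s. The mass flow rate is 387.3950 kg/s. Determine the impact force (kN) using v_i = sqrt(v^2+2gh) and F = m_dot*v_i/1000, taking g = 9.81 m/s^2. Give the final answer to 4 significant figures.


v_i = sqrt(3.3120^2 + 2*9.81*1.8380) = 6.85791 m/s
F = 387.3950 * 6.85791 / 1000
F = 2.657 kN


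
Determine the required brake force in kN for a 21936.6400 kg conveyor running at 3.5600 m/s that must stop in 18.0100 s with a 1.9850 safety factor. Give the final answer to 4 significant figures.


F = 21936.6400 * 3.5600 / 18.0100 * 1.9850 / 1000
F = 8.607 kN


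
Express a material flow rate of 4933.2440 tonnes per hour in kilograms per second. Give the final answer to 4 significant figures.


m_dot = 4933.2440 * 1000 / 3600
m_dot = 1370 kg/s


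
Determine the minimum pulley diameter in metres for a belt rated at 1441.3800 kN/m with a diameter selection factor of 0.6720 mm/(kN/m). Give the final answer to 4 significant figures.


D = 1441.3800 * 0.6720 / 1000
D = 0.9686 m


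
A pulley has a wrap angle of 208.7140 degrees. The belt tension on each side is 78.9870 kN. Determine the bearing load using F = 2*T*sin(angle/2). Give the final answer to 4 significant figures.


F = 2 * 78.9870 * sin(208.7140/2 deg)
F = 153.0 kN


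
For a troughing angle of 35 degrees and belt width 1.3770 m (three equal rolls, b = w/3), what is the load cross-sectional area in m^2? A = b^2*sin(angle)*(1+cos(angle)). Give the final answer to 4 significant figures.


b = 1.3770/3 = 0.459 m
A = 0.459^2 * sin(35 deg) * (1 + cos(35 deg))
A = 0.2198 m^2


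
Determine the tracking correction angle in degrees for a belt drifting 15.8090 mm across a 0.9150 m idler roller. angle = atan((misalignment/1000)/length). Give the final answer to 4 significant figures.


misalign_m = 15.8090 / 1000 = 0.015809 m
angle = atan(0.015809 / 0.9150)
angle = 0.9898 deg


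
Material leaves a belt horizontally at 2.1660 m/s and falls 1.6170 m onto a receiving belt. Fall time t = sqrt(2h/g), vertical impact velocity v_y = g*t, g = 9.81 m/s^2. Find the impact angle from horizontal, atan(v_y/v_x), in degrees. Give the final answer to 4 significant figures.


t = sqrt(2*1.6170/9.81) = 0.574163 s
v_y = 9.81 * 0.574163 = 5.63254 m/s
angle = atan(5.63254 / 2.1660) = 68.97 deg


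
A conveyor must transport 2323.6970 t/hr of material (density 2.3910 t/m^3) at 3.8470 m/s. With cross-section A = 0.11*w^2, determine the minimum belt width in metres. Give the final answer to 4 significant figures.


A_req = 2323.6970 / (3.8470 * 2.3910 * 3600) = 0.0701738 m^2
w = sqrt(0.0701738 / 0.11)
w = 0.7987 m


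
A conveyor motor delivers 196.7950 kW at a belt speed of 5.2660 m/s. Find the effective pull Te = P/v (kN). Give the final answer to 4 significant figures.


Te = P / v = 196.7950 / 5.2660
Te = 37.37 kN


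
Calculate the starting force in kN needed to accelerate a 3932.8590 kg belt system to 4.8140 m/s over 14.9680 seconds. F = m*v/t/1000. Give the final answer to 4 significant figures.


F = 3932.8590 * 4.8140 / 14.9680 / 1000
F = 1.265 kN


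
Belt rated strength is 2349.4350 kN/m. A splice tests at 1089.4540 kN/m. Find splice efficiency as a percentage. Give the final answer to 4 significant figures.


Eff = 1089.4540 / 2349.4350 * 100
Eff = 46.37 %


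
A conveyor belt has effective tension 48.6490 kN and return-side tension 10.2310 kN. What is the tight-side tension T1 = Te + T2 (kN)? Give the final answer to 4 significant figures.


T1 = Te + T2 = 48.6490 + 10.2310
T1 = 58.88 kN


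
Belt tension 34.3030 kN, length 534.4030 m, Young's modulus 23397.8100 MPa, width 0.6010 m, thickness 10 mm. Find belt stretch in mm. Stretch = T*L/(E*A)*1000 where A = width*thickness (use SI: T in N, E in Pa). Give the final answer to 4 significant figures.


A = 0.6010 * 0.01 = 0.00601 m^2
Stretch = 34.3030*1000 * 534.4030 / (23397.8100e6 * 0.00601) * 1000
Stretch = 130.4 mm


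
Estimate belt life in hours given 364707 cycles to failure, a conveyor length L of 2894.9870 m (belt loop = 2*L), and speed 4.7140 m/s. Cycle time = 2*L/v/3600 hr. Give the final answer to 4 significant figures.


cycle_time = 2 * 2894.9870 / 4.7140 / 3600 = 0.341181 hr
life = 364707 * 0.341181 = 124400 hours


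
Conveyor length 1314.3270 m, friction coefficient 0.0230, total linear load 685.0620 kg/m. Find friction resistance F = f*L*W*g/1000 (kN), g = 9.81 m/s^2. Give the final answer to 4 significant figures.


F = 0.0230 * 1314.3270 * 685.0620 * 9.81 / 1000
F = 203.2 kN


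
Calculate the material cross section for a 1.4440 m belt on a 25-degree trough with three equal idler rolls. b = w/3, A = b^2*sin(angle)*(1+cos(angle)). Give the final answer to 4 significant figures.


b = 1.4440/3 = 0.481333 m
A = 0.481333^2 * sin(25 deg) * (1 + cos(25 deg))
A = 0.1867 m^2


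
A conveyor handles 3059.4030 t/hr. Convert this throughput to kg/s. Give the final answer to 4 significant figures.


m_dot = 3059.4030 * 1000 / 3600
m_dot = 849.8 kg/s


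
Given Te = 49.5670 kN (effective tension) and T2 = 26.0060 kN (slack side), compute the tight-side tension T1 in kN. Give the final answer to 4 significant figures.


T1 = Te + T2 = 49.5670 + 26.0060
T1 = 75.57 kN


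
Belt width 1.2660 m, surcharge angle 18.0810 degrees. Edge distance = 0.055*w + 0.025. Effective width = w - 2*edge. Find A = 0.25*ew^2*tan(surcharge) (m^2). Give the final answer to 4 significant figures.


edge = 0.055*1.2660 + 0.025 = 0.09463 m
ew = 1.2660 - 2*0.09463 = 1.07674 m
A = 0.25 * 1.07674^2 * tan(18.0810 deg)
A = 0.09463 m^2


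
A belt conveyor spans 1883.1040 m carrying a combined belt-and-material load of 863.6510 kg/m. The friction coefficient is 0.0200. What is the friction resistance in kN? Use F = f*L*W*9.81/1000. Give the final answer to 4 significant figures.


F = 0.0200 * 1883.1040 * 863.6510 * 9.81 / 1000
F = 319.1 kN


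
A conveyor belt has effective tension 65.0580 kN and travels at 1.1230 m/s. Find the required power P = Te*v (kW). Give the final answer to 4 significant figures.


P = Te * v = 65.0580 * 1.1230
P = 73.06 kW


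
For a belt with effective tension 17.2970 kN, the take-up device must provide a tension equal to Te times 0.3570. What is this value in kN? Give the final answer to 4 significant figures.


T_tu = 17.2970 * 0.3570
T_tu = 6.175 kN


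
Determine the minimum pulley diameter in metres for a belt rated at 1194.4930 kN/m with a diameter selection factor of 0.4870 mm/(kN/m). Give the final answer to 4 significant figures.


D = 1194.4930 * 0.4870 / 1000
D = 0.5817 m


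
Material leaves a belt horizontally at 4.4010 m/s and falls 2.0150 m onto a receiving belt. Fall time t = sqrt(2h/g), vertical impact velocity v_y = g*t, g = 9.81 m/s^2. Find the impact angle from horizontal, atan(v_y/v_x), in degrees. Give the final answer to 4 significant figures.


t = sqrt(2*2.0150/9.81) = 0.640941 s
v_y = 9.81 * 0.640941 = 6.28763 m/s
angle = atan(6.28763 / 4.4010) = 55.01 deg


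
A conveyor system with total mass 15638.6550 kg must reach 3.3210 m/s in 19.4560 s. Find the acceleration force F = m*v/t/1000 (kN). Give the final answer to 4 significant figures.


F = 15638.6550 * 3.3210 / 19.4560 / 1000
F = 2.669 kN


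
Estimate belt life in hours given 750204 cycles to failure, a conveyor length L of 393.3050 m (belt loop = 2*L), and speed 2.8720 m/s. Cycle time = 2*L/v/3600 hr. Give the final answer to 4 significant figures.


cycle_time = 2 * 393.3050 / 2.8720 / 3600 = 0.0760804 hr
life = 750204 * 0.0760804 = 57080 hours


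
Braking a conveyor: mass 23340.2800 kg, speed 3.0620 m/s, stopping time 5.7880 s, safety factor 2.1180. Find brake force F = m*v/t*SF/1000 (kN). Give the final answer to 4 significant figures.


F = 23340.2800 * 3.0620 / 5.7880 * 2.1180 / 1000
F = 26.15 kN


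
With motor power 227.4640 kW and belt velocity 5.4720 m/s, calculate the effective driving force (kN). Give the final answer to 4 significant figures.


Te = P / v = 227.4640 / 5.4720
Te = 41.57 kN


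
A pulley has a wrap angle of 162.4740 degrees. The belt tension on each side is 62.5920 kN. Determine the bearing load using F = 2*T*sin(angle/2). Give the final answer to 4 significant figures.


F = 2 * 62.5920 * sin(162.4740/2 deg)
F = 123.7 kN


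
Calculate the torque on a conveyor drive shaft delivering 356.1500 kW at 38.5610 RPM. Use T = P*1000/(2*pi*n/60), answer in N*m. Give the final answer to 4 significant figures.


omega = 2*pi*38.5610/60 = 4.0381 rad/s
T = 356.1500*1000 / 4.0381
T = 88200 N*m


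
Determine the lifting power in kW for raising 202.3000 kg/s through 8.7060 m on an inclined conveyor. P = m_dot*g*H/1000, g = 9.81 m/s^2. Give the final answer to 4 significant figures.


P = 202.3000 * 9.81 * 8.7060 / 1000
P = 17.28 kW


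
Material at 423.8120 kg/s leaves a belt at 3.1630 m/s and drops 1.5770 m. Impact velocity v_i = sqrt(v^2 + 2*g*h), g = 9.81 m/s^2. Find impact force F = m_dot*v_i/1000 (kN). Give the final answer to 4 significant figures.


v_i = sqrt(3.1630^2 + 2*9.81*1.5770) = 6.39885 m/s
F = 423.8120 * 6.39885 / 1000
F = 2.712 kN


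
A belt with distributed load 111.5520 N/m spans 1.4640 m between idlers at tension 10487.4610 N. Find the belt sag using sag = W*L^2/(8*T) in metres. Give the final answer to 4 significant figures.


sag = 111.5520 * 1.4640^2 / (8 * 10487.4610)
sag = 0.002850 m


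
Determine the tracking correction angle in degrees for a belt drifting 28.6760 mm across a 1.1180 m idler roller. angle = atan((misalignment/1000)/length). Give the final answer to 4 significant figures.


misalign_m = 28.6760 / 1000 = 0.028676 m
angle = atan(0.028676 / 1.1180)
angle = 1.469 deg


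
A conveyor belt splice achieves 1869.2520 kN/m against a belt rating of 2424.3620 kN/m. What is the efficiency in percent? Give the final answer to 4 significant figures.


Eff = 1869.2520 / 2424.3620 * 100
Eff = 77.10 %


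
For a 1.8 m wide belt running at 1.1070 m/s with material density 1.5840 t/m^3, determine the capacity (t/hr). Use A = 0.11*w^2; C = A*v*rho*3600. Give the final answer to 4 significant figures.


A = 0.11 * 1.8^2 = 0.3564 m^2
C = 0.3564 * 1.1070 * 1.5840 * 3600
C = 2250 t/hr


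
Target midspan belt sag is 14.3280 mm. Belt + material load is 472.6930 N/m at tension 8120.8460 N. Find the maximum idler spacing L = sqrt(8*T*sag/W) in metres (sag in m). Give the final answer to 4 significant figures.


sag = 14.3280/1000 = 0.014328 m
L = sqrt(8 * 8120.8460 * 0.014328 / 472.6930)
L = 1.403 m


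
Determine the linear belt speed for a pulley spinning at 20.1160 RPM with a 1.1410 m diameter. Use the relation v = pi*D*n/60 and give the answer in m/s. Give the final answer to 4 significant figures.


v = pi * 1.1410 * 20.1160 / 60
v = 1.202 m/s


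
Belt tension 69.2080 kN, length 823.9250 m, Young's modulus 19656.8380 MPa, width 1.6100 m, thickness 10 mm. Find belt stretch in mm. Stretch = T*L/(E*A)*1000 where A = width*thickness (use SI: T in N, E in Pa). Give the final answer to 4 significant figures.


A = 1.6100 * 0.01 = 0.01610 m^2
Stretch = 69.2080*1000 * 823.9250 / (19656.8380e6 * 0.01610) * 1000
Stretch = 180.2 mm


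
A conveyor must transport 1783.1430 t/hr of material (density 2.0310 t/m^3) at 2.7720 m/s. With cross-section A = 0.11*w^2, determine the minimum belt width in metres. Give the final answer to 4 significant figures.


A_req = 1783.1430 / (2.7720 * 2.0310 * 3600) = 0.0879793 m^2
w = sqrt(0.0879793 / 0.11)
w = 0.8943 m


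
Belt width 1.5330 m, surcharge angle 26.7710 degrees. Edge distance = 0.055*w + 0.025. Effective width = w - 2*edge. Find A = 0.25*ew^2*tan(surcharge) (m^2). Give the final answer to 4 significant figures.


edge = 0.055*1.5330 + 0.025 = 0.109315 m
ew = 1.5330 - 2*0.109315 = 1.31437 m
A = 0.25 * 1.31437^2 * tan(26.7710 deg)
A = 0.2179 m^2


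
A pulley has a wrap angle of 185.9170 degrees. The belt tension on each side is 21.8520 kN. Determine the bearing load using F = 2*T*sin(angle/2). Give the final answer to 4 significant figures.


F = 2 * 21.8520 * sin(185.9170/2 deg)
F = 43.65 kN


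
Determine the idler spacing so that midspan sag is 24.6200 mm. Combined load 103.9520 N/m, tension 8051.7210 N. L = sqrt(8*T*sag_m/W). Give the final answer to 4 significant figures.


sag = 24.6200/1000 = 0.024620 m
L = sqrt(8 * 8051.7210 * 0.024620 / 103.9520)
L = 3.906 m


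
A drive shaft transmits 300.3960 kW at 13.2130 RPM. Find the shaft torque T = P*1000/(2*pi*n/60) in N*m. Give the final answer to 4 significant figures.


omega = 2*pi*13.2130/60 = 1.38366 rad/s
T = 300.3960*1000 / 1.38366
T = 217100 N*m


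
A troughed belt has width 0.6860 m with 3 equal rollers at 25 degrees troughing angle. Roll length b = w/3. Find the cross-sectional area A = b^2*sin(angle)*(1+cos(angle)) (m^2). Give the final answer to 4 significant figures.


b = 0.6860/3 = 0.228667 m
A = 0.228667^2 * sin(25 deg) * (1 + cos(25 deg))
A = 0.04213 m^2


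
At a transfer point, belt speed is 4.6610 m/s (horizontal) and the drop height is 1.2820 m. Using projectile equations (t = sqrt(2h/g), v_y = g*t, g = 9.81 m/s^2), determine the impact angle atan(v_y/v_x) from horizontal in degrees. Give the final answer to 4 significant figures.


t = sqrt(2*1.2820/9.81) = 0.51124 s
v_y = 9.81 * 0.51124 = 5.01526 m/s
angle = atan(5.01526 / 4.6610) = 47.10 deg


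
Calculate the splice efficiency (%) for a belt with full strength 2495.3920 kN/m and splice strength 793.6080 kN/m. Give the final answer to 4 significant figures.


Eff = 793.6080 / 2495.3920 * 100
Eff = 31.80 %


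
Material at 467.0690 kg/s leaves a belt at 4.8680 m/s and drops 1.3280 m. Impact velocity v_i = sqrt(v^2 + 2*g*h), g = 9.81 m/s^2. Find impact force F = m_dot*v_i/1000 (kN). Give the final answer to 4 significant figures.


v_i = sqrt(4.8680^2 + 2*9.81*1.3280) = 7.05357 m/s
F = 467.0690 * 7.05357 / 1000
F = 3.295 kN


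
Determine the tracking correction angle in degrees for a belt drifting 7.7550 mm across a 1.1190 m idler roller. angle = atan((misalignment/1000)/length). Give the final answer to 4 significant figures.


misalign_m = 7.7550 / 1000 = 0.007755 m
angle = atan(0.007755 / 1.1190)
angle = 0.3971 deg


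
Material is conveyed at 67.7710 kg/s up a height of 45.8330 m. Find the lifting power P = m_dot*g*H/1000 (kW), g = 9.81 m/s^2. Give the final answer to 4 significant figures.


P = 67.7710 * 9.81 * 45.8330 / 1000
P = 30.47 kW


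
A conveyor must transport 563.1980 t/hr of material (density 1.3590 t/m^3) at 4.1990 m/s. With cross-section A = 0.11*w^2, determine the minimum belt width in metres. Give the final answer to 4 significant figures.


A_req = 563.1980 / (4.1990 * 1.3590 * 3600) = 0.0274153 m^2
w = sqrt(0.0274153 / 0.11)
w = 0.4992 m


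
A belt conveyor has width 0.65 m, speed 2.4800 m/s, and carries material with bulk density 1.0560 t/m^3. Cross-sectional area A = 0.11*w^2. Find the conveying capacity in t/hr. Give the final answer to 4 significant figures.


A = 0.11 * 0.65^2 = 0.046475 m^2
C = 0.046475 * 2.4800 * 1.0560 * 3600
C = 438.2 t/hr


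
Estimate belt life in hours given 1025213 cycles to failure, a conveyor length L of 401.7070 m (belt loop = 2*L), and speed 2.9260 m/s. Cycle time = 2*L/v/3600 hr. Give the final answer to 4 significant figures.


cycle_time = 2 * 401.7070 / 2.9260 / 3600 = 0.0762716 hr
life = 1025213 * 0.0762716 = 78190 hours


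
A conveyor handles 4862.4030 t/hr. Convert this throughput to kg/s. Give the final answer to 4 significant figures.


m_dot = 4862.4030 * 1000 / 3600
m_dot = 1351 kg/s


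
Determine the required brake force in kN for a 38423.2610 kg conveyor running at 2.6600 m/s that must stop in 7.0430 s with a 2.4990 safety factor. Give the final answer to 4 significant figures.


F = 38423.2610 * 2.6600 / 7.0430 * 2.4990 / 1000
F = 36.26 kN


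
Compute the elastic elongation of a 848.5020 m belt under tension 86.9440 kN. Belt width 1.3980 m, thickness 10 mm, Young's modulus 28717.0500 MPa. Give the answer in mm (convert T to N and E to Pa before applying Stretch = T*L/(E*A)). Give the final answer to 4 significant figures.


A = 1.3980 * 0.01 = 0.01398 m^2
Stretch = 86.9440*1000 * 848.5020 / (28717.0500e6 * 0.01398) * 1000
Stretch = 183.8 mm


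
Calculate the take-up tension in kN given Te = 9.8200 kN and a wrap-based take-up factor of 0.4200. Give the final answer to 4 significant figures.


T_tu = 9.8200 * 0.4200
T_tu = 4.124 kN


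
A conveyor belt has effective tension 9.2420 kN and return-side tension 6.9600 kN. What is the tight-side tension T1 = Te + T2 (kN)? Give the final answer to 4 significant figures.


T1 = Te + T2 = 9.2420 + 6.9600
T1 = 16.20 kN


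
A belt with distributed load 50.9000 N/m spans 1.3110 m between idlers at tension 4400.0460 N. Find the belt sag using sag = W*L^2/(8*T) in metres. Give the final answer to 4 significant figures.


sag = 50.9000 * 1.3110^2 / (8 * 4400.0460)
sag = 0.002485 m


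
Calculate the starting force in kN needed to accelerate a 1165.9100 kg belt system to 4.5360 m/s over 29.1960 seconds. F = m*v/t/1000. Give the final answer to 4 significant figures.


F = 1165.9100 * 4.5360 / 29.1960 / 1000
F = 0.1811 kN


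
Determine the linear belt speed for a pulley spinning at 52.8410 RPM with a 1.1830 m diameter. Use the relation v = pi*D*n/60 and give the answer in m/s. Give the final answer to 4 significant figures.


v = pi * 1.1830 * 52.8410 / 60
v = 3.273 m/s


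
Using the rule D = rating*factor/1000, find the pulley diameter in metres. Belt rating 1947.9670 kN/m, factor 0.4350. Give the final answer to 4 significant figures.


D = 1947.9670 * 0.4350 / 1000
D = 0.8474 m


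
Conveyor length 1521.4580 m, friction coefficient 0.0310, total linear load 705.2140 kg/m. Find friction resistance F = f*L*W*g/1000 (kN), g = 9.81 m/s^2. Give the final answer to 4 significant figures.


F = 0.0310 * 1521.4580 * 705.2140 * 9.81 / 1000
F = 326.3 kN


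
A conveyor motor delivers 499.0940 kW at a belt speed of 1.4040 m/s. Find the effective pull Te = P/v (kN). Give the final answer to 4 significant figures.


Te = P / v = 499.0940 / 1.4040
Te = 355.5 kN


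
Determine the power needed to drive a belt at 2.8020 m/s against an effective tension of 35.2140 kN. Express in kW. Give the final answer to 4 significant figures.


P = Te * v = 35.2140 * 2.8020
P = 98.67 kW


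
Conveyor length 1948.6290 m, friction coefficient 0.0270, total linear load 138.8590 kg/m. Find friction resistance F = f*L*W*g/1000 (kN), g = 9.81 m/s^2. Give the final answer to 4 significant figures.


F = 0.0270 * 1948.6290 * 138.8590 * 9.81 / 1000
F = 71.67 kN


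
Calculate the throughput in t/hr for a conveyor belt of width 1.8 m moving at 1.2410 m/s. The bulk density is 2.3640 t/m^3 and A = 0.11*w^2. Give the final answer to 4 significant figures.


A = 0.11 * 1.8^2 = 0.3564 m^2
C = 0.3564 * 1.2410 * 2.3640 * 3600
C = 3764 t/hr


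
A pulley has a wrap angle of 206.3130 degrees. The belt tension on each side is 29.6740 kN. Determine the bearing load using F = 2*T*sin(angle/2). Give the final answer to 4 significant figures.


F = 2 * 29.6740 * sin(206.3130/2 deg)
F = 57.79 kN


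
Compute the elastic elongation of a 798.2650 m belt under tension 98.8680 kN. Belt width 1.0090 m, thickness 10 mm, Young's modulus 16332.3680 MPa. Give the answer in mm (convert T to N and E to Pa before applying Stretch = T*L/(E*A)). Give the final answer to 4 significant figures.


A = 1.0090 * 0.01 = 0.01009 m^2
Stretch = 98.8680*1000 * 798.2650 / (16332.3680e6 * 0.01009) * 1000
Stretch = 478.9 mm


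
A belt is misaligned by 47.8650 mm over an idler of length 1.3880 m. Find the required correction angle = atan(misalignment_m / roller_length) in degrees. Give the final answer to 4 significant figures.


misalign_m = 47.8650 / 1000 = 0.047865 m
angle = atan(0.047865 / 1.3880)
angle = 1.975 deg


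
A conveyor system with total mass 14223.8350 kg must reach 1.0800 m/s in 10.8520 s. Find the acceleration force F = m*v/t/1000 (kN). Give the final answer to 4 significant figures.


F = 14223.8350 * 1.0800 / 10.8520 / 1000
F = 1.416 kN


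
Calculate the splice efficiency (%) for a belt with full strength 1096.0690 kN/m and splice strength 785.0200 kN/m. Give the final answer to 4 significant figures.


Eff = 785.0200 / 1096.0690 * 100
Eff = 71.62 %


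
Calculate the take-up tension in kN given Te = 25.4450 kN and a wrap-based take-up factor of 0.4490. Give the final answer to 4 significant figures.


T_tu = 25.4450 * 0.4490
T_tu = 11.42 kN


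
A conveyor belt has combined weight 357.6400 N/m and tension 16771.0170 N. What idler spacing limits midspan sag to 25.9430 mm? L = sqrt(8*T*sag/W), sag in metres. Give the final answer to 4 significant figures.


sag = 25.9430/1000 = 0.025943 m
L = sqrt(8 * 16771.0170 * 0.025943 / 357.6400)
L = 3.120 m


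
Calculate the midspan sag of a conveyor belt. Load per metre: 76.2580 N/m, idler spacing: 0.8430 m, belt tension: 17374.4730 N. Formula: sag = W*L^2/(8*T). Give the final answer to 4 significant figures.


sag = 76.2580 * 0.8430^2 / (8 * 17374.4730)
sag = 0.0003899 m


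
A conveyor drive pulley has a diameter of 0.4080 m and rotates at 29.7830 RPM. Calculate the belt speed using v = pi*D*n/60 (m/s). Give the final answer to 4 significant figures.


v = pi * 0.4080 * 29.7830 / 60
v = 0.6362 m/s


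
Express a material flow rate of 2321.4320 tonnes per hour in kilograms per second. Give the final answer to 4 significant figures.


m_dot = 2321.4320 * 1000 / 3600
m_dot = 644.8 kg/s


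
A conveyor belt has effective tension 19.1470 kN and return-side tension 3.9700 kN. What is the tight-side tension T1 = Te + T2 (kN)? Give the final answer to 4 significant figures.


T1 = Te + T2 = 19.1470 + 3.9700
T1 = 23.12 kN


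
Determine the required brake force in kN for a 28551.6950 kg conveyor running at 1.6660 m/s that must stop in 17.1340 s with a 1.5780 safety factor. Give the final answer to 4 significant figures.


F = 28551.6950 * 1.6660 / 17.1340 * 1.5780 / 1000
F = 4.381 kN


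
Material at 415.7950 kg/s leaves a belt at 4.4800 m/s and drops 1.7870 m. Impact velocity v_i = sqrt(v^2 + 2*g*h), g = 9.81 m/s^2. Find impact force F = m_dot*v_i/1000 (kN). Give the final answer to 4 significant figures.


v_i = sqrt(4.4800^2 + 2*9.81*1.7870) = 7.42505 m/s
F = 415.7950 * 7.42505 / 1000
F = 3.087 kN


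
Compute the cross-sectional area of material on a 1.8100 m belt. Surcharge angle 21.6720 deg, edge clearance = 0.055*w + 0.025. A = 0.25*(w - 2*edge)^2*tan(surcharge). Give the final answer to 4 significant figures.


edge = 0.055*1.8100 + 0.025 = 0.12455 m
ew = 1.8100 - 2*0.12455 = 1.5609 m
A = 0.25 * 1.5609^2 * tan(21.6720 deg)
A = 0.2420 m^2


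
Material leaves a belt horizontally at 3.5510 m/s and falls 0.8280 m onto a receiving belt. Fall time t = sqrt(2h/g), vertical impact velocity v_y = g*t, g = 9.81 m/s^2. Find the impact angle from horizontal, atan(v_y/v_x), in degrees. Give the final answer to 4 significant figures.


t = sqrt(2*0.8280/9.81) = 0.410862 s
v_y = 9.81 * 0.410862 = 4.03056 m/s
angle = atan(4.03056 / 3.5510) = 48.62 deg


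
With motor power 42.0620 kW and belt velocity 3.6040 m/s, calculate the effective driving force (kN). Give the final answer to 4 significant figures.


Te = P / v = 42.0620 / 3.6040
Te = 11.67 kN


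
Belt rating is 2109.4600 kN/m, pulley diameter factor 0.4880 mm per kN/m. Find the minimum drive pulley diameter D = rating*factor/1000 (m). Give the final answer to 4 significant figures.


D = 2109.4600 * 0.4880 / 1000
D = 1.029 m


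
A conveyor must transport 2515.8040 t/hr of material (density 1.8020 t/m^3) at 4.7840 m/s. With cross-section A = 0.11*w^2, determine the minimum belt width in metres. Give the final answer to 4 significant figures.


A_req = 2515.8040 / (4.7840 * 1.8020 * 3600) = 0.0810641 m^2
w = sqrt(0.0810641 / 0.11)
w = 0.8585 m


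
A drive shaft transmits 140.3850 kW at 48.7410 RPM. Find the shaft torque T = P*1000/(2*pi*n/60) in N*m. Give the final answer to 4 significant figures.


omega = 2*pi*48.7410/60 = 5.10415 rad/s
T = 140.3850*1000 / 5.10415
T = 27500 N*m


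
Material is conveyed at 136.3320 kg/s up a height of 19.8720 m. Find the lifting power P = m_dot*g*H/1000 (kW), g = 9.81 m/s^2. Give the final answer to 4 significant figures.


P = 136.3320 * 9.81 * 19.8720 / 1000
P = 26.58 kW


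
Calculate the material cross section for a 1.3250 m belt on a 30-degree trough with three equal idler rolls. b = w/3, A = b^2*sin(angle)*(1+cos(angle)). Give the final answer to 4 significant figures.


b = 1.3250/3 = 0.441667 m
A = 0.441667^2 * sin(30 deg) * (1 + cos(30 deg))
A = 0.1820 m^2


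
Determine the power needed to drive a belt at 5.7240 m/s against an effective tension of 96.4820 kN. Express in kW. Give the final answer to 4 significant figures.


P = Te * v = 96.4820 * 5.7240
P = 552.3 kW


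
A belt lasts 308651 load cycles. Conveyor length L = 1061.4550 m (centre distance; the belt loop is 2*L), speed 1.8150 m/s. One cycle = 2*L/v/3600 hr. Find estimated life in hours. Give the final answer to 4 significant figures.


cycle_time = 2 * 1061.4550 / 1.8150 / 3600 = 0.324902 hr
life = 308651 * 0.324902 = 100300 hours


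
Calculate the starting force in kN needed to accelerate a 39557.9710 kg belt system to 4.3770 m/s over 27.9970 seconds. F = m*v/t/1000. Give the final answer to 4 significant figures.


F = 39557.9710 * 4.3770 / 27.9970 / 1000
F = 6.184 kN


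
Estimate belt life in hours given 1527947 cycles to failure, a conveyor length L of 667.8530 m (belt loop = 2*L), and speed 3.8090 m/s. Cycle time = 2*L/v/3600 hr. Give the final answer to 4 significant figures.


cycle_time = 2 * 667.8530 / 3.8090 / 3600 = 0.0974086 hr
life = 1527947 * 0.0974086 = 148800 hours


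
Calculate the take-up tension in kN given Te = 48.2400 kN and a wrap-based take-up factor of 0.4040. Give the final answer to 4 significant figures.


T_tu = 48.2400 * 0.4040
T_tu = 19.49 kN


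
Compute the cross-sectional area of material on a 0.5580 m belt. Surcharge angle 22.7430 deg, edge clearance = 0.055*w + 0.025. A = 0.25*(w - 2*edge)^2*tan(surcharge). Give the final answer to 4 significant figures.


edge = 0.055*0.5580 + 0.025 = 0.05569 m
ew = 0.5580 - 2*0.05569 = 0.44662 m
A = 0.25 * 0.44662^2 * tan(22.7430 deg)
A = 0.02090 m^2


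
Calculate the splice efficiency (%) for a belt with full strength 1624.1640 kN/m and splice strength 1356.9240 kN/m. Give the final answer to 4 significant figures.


Eff = 1356.9240 / 1624.1640 * 100
Eff = 83.55 %


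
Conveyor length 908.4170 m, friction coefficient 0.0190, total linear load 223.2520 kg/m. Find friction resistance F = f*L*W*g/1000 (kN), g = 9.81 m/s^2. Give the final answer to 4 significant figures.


F = 0.0190 * 908.4170 * 223.2520 * 9.81 / 1000
F = 37.80 kN


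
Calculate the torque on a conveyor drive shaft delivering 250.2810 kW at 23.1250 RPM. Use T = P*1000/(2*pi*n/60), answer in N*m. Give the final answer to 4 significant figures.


omega = 2*pi*23.1250/60 = 2.42164 rad/s
T = 250.2810*1000 / 2.42164
T = 103400 N*m


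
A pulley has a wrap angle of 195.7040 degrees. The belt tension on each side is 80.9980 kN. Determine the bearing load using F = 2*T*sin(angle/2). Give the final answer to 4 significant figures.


F = 2 * 80.9980 * sin(195.7040/2 deg)
F = 160.5 kN


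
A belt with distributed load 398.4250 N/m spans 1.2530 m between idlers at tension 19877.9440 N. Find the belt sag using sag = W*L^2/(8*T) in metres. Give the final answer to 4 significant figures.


sag = 398.4250 * 1.2530^2 / (8 * 19877.9440)
sag = 0.003934 m


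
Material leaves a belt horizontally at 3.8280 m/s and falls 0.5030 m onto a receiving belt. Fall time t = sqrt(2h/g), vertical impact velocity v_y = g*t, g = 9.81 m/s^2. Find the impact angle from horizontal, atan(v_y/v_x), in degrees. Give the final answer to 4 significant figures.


t = sqrt(2*0.5030/9.81) = 0.320232 s
v_y = 9.81 * 0.320232 = 3.14148 m/s
angle = atan(3.14148 / 3.8280) = 39.37 deg


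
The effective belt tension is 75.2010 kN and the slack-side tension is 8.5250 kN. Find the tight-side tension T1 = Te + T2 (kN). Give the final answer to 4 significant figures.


T1 = Te + T2 = 75.2010 + 8.5250
T1 = 83.73 kN


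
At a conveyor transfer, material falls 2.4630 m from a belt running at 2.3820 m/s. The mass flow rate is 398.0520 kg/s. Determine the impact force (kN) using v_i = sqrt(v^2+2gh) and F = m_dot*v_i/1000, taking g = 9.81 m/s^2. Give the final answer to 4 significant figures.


v_i = sqrt(2.3820^2 + 2*9.81*2.4630) = 7.34833 m/s
F = 398.0520 * 7.34833 / 1000
F = 2.925 kN


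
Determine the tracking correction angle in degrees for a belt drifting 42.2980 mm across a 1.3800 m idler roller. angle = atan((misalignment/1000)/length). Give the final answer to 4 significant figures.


misalign_m = 42.2980 / 1000 = 0.042298 m
angle = atan(0.042298 / 1.3800)
angle = 1.756 deg


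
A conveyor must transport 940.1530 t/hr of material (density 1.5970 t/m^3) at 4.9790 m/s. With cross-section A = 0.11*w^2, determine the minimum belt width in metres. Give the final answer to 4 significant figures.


A_req = 940.1530 / (4.9790 * 1.5970 * 3600) = 0.0328435 m^2
w = sqrt(0.0328435 / 0.11)
w = 0.5464 m


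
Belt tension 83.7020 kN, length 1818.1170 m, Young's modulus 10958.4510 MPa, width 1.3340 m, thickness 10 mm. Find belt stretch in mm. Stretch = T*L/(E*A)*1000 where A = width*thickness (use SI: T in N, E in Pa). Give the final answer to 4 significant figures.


A = 1.3340 * 0.01 = 0.01334 m^2
Stretch = 83.7020*1000 * 1818.1170 / (10958.4510e6 * 0.01334) * 1000
Stretch = 1041 mm


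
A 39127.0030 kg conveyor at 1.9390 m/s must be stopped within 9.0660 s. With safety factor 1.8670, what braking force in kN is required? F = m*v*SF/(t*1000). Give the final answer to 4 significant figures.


F = 39127.0030 * 1.9390 / 9.0660 * 1.8670 / 1000
F = 15.62 kN


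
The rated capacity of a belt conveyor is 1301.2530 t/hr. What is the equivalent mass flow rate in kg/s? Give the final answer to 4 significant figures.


m_dot = 1301.2530 * 1000 / 3600
m_dot = 361.5 kg/s


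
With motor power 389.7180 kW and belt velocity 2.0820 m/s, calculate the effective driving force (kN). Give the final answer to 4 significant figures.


Te = P / v = 389.7180 / 2.0820
Te = 187.2 kN


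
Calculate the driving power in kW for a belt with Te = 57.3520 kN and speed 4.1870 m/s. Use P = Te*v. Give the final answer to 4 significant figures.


P = Te * v = 57.3520 * 4.1870
P = 240.1 kW


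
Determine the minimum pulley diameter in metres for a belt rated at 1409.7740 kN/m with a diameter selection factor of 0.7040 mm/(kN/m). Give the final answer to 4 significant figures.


D = 1409.7740 * 0.7040 / 1000
D = 0.9925 m


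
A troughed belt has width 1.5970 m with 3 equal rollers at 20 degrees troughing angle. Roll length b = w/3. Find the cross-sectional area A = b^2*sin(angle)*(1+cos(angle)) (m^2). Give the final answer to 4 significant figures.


b = 1.5970/3 = 0.532333 m
A = 0.532333^2 * sin(20 deg) * (1 + cos(20 deg))
A = 0.1880 m^2


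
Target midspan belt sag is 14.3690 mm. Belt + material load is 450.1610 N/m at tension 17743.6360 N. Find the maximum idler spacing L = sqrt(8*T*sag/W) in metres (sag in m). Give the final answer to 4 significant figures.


sag = 14.3690/1000 = 0.014369 m
L = sqrt(8 * 17743.6360 * 0.014369 / 450.1610)
L = 2.129 m


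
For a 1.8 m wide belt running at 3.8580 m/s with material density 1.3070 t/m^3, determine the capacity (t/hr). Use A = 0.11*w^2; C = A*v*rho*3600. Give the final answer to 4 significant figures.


A = 0.11 * 1.8^2 = 0.3564 m^2
C = 0.3564 * 3.8580 * 1.3070 * 3600
C = 6470 t/hr


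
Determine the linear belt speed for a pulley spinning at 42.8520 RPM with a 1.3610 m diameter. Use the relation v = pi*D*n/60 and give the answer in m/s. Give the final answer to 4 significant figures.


v = pi * 1.3610 * 42.8520 / 60
v = 3.054 m/s


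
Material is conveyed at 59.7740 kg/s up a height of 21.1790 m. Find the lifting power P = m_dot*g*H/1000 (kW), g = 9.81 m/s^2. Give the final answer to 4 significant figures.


P = 59.7740 * 9.81 * 21.1790 / 1000
P = 12.42 kW


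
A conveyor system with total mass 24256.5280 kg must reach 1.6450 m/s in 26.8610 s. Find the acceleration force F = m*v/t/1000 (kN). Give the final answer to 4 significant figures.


F = 24256.5280 * 1.6450 / 26.8610 / 1000
F = 1.485 kN


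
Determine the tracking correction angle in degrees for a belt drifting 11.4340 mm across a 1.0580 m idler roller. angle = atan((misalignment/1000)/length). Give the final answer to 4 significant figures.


misalign_m = 11.4340 / 1000 = 0.011434 m
angle = atan(0.011434 / 1.0580)
angle = 0.6192 deg


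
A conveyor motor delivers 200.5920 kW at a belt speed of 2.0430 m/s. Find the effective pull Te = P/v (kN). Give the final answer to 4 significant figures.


Te = P / v = 200.5920 / 2.0430
Te = 98.19 kN


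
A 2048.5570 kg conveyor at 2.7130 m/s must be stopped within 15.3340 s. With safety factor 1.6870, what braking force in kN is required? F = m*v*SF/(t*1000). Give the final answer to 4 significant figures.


F = 2048.5570 * 2.7130 / 15.3340 * 1.6870 / 1000
F = 0.6114 kN


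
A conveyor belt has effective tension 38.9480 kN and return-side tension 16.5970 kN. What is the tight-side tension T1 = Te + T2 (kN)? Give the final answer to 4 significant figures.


T1 = Te + T2 = 38.9480 + 16.5970
T1 = 55.55 kN


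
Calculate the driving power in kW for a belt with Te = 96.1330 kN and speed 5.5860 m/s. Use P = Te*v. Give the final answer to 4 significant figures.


P = Te * v = 96.1330 * 5.5860
P = 537.0 kW


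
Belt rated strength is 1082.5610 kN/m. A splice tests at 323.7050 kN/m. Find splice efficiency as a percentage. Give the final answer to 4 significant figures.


Eff = 323.7050 / 1082.5610 * 100
Eff = 29.90 %


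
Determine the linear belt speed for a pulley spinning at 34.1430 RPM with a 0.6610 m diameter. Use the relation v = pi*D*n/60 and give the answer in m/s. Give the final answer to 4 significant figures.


v = pi * 0.6610 * 34.1430 / 60
v = 1.182 m/s


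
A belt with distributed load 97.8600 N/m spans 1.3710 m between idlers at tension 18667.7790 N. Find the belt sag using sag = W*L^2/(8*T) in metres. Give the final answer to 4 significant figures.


sag = 97.8600 * 1.3710^2 / (8 * 18667.7790)
sag = 0.001232 m


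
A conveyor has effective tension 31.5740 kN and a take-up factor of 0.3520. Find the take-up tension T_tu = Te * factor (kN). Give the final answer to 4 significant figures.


T_tu = 31.5740 * 0.3520
T_tu = 11.11 kN


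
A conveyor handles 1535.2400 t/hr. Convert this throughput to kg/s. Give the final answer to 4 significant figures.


m_dot = 1535.2400 * 1000 / 3600
m_dot = 426.5 kg/s


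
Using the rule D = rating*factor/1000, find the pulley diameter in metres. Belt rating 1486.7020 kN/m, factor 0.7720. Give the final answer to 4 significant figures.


D = 1486.7020 * 0.7720 / 1000
D = 1.148 m


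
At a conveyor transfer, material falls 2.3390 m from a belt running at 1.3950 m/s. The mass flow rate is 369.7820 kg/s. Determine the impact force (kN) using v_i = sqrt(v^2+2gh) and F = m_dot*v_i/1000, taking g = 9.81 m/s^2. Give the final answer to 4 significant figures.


v_i = sqrt(1.3950^2 + 2*9.81*2.3390) = 6.91644 m/s
F = 369.7820 * 6.91644 / 1000
F = 2.558 kN


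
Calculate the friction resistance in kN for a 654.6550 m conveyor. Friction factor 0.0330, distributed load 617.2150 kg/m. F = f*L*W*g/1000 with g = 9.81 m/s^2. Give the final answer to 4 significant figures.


F = 0.0330 * 654.6550 * 617.2150 * 9.81 / 1000
F = 130.8 kN
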